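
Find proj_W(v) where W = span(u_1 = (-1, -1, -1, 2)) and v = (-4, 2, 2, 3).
proj_W(v) = (-6/7, -6/7, -6/7, 12/7)

Set up U = [u_1 | ... | u_1] ∈ R^(4×1). The projector onto W = col(U) is P = U (U^T U)^(-1) U^T.
Compute U^T U =
  [7],
and U^T v = (6).
Solve U^T U · c = U^T v for the coefficients: c = (6/7). The projection is proj_W(v) = U c.
Check: (v - proj_W(v)) · u_1 = 0  (should be 0).
Result: proj_W(v) = (-6/7, -6/7, -6/7, 12/7).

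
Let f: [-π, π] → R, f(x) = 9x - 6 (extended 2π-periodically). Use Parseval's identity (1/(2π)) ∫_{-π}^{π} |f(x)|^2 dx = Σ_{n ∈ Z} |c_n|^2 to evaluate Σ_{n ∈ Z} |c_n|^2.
Σ |c_n|^2 = 27π^2 + 36

Expand and integrate term by term over [-π, π]:
  ∫ (9x)^2 dx = 81·(2π^3/3); ∫ 2·9·(-6)·x dx = 0 (odd integrand); ∫ (-6)^2 dx = 36·2π.
So (1/(2π)) ∫_{-π}^{π} (9x - 6)^2 dx = 81π^2/3 + 36 = 27π^2 + 36.
Parseval ⇒ Σ |c_n|^2 = 27π^2 + 36.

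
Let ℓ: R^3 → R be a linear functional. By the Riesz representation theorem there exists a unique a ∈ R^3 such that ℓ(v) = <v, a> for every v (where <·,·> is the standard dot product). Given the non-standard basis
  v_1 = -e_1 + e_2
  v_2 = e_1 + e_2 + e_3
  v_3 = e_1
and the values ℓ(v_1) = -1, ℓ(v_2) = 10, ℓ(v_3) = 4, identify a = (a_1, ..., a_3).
a = (4, 3, 3)

Write a = (a_1, ..., a_3) in the standard basis. For each basis vector v_i, ℓ(v_i) = <v_i, a> is a linear equation in the a_j's. Collect the n equations into a matrix system V a = ℓ, where row i of V is v_i (expressed in the standard basis). Since V is invertible (lower-triangular with 1s on the diagonal, up to permutation), solve by back-substitution:
  V =
[[-1, 1, 0],
 [1, 1, 1],
 [1, 0, 0]]
  V a = (-1, 10, 4)
Solving gives a = (4, 3, 3).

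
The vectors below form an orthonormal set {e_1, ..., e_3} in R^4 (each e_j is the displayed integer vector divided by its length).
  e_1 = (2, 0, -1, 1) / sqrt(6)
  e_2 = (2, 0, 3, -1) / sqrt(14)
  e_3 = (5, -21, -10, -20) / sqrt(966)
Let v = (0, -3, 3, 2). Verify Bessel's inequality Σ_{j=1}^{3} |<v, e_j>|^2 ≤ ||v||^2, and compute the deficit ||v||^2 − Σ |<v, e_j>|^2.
Σ |<v, e_j>|^2 = 171/46; ||v||^2 = 22; deficit = 841/46

Write each e_j = u_j / sqrt(<u_j, u_j>) where u_j is the displayed integer vector. Then <v, e_j> = <v, u_j> / sqrt(<u_j, u_j>), so |<v, e_j>|^2 = <v, u_j>^2 / <u_j, u_j>.
Coefficients: <v, e_1> = -1/sqrt(6), <v, e_2> = 7/sqrt(14), <v, e_3> = -7/sqrt(966).
Square and sum: Σ |<v, e_j>|^2 = 171/46.
Compute ||v||^2 = v·v = 22.
Deficit = 22 − 171/46 = 841/46 ≥ 0, confirming Bessel's inequality. (The deficit equals ||v − Σ <v,e_j> e_j||^2, the squared distance from v to span{e_j}.)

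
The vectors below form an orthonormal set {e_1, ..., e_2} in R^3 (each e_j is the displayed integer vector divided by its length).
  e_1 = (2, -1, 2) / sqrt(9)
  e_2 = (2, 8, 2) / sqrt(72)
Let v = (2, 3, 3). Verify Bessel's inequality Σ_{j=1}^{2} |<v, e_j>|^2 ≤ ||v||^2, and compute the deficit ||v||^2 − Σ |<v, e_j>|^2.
Σ |<v, e_j>|^2 = 43/2; ||v||^2 = 22; deficit = 1/2

Write each e_j = u_j / sqrt(<u_j, u_j>) where u_j is the displayed integer vector. Then <v, e_j> = <v, u_j> / sqrt(<u_j, u_j>), so |<v, e_j>|^2 = <v, u_j>^2 / <u_j, u_j>.
Coefficients: <v, e_1> = 7/sqrt(9), <v, e_2> = 34/sqrt(72).
Square and sum: Σ |<v, e_j>|^2 = 43/2.
Compute ||v||^2 = v·v = 22.
Deficit = 22 − 43/2 = 1/2 ≥ 0, confirming Bessel's inequality. (The deficit equals ||v − Σ <v,e_j> e_j||^2, the squared distance from v to span{e_j}.)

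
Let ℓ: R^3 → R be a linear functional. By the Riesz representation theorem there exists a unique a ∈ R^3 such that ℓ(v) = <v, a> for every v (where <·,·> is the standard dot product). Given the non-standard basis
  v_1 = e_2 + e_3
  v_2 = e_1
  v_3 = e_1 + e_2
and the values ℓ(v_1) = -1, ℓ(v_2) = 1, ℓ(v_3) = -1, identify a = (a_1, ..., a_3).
a = (1, -2, 1)

Write a = (a_1, ..., a_3) in the standard basis. For each basis vector v_i, ℓ(v_i) = <v_i, a> is a linear equation in the a_j's. Collect the n equations into a matrix system V a = ℓ, where row i of V is v_i (expressed in the standard basis). Since V is invertible (lower-triangular with 1s on the diagonal, up to permutation), solve by back-substitution:
  V =
[[0, 1, 1],
 [1, 0, 0],
 [1, 1, 0]]
  V a = (-1, 1, -1)
Solving gives a = (1, -2, 1).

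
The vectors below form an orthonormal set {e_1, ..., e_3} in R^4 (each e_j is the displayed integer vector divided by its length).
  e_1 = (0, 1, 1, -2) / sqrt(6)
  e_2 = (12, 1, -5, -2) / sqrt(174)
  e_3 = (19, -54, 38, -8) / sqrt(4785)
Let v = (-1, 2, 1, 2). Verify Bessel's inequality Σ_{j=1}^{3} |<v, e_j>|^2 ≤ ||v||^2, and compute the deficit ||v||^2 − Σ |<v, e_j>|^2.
Σ |<v, e_j>|^2 = 50/11; ||v||^2 = 10; deficit = 60/11

Write each e_j = u_j / sqrt(<u_j, u_j>) where u_j is the displayed integer vector. Then <v, e_j> = <v, u_j> / sqrt(<u_j, u_j>), so |<v, e_j>|^2 = <v, u_j>^2 / <u_j, u_j>.
Coefficients: <v, e_1> = -1/sqrt(6), <v, e_2> = -19/sqrt(174), <v, e_3> = -105/sqrt(4785).
Square and sum: Σ |<v, e_j>|^2 = 50/11.
Compute ||v||^2 = v·v = 10.
Deficit = 10 − 50/11 = 60/11 ≥ 0, confirming Bessel's inequality. (The deficit equals ||v − Σ <v,e_j> e_j||^2, the squared distance from v to span{e_j}.)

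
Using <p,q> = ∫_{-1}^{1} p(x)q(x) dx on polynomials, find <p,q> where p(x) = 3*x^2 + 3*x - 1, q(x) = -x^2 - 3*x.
<p,q> = -98/15

Expand the product: p(x)·q(x) = -3*x^4 - 12*x^3 - 8*x^2 + 3*x.
∫_{-1}^{1} of each monomial x^k gives [2/(k+1) if k even, 0 if k odd]. Integrating term-by-term (or equivalently evaluating the antiderivative F(x) = -3*x^5/5 - 3*x^4 - 8*x^3/3 + 3*x^2/2 at the endpoints):
  F(1) − F(−1) = -143/30 − (53/30) = -98/15.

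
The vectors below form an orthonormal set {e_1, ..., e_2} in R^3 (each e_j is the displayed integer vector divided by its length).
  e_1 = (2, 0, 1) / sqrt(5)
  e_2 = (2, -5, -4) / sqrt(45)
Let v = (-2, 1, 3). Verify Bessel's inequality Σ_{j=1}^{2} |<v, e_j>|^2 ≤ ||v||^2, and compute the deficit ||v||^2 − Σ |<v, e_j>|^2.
Σ |<v, e_j>|^2 = 10; ||v||^2 = 14; deficit = 4

Write each e_j = u_j / sqrt(<u_j, u_j>) where u_j is the displayed integer vector. Then <v, e_j> = <v, u_j> / sqrt(<u_j, u_j>), so |<v, e_j>|^2 = <v, u_j>^2 / <u_j, u_j>.
Coefficients: <v, e_1> = -1/sqrt(5), <v, e_2> = -21/sqrt(45).
Square and sum: Σ |<v, e_j>|^2 = 10.
Compute ||v||^2 = v·v = 14.
Deficit = 14 − 10 = 4 ≥ 0, confirming Bessel's inequality. (The deficit equals ||v − Σ <v,e_j> e_j||^2, the squared distance from v to span{e_j}.)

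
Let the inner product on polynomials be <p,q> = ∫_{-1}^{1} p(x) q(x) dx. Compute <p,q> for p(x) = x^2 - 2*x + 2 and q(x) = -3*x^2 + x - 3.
<p,q> = -308/15

Expand the product: p(x)·q(x) = -3*x^4 + 7*x^3 - 11*x^2 + 8*x - 6.
∫_{-1}^{1} of each monomial x^k gives [2/(k+1) if k even, 0 if k odd]. Integrating term-by-term (or equivalently evaluating the antiderivative F(x) = -3*x^5/5 + 7*x^4/4 - 11*x^3/3 + 4*x^2 - 6*x at the endpoints):
  F(1) − F(−1) = -271/60 − (961/60) = -308/15.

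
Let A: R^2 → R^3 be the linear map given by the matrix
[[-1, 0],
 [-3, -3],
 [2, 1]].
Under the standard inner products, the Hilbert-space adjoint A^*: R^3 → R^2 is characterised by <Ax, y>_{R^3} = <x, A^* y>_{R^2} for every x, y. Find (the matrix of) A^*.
A^* = A^T =
[[-1, -3, 2],
 [0, -3, 1]]

For real matrices with standard dot products, the defining identity <Ax, y> = <x, A^* y> gives (Ax)^T y = x^T (A^*) y, i.e. x^T A^T y = x^T (A^*) y. Since this holds for all x, y, we must have A^* = A^T. Therefore
A^* =
[[-1, -3, 2],
 [0, -3, 1]].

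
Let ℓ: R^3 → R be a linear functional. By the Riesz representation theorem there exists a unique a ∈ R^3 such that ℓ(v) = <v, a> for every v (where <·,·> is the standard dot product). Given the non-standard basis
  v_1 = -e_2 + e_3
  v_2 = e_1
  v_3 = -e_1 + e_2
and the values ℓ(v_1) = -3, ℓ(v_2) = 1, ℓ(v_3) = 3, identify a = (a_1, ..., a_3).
a = (1, 4, 1)

Write a = (a_1, ..., a_3) in the standard basis. For each basis vector v_i, ℓ(v_i) = <v_i, a> is a linear equation in the a_j's. Collect the n equations into a matrix system V a = ℓ, where row i of V is v_i (expressed in the standard basis). Since V is invertible (lower-triangular with 1s on the diagonal, up to permutation), solve by back-substitution:
  V =
[[0, -1, 1],
 [1, 0, 0],
 [-1, 1, 0]]
  V a = (-3, 1, 3)
Solving gives a = (1, 4, 1).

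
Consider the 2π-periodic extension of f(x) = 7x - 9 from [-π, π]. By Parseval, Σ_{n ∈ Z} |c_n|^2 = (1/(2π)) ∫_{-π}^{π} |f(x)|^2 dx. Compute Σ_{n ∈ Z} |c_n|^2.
Σ |c_n|^2 = 49π^2/3 + 81

Expand and integrate term by term over [-π, π]:
  ∫ (7x)^2 dx = 49·(2π^3/3); ∫ 2·7·(-9)·x dx = 0 (odd integrand); ∫ (-9)^2 dx = 81·2π.
So (1/(2π)) ∫_{-π}^{π} (7x - 9)^2 dx = 49π^2/3 + 81 = 49π^2/3 + 81.
Parseval ⇒ Σ |c_n|^2 = 49π^2/3 + 81.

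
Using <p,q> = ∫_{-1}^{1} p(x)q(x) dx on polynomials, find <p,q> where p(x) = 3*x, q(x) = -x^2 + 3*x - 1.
<p,q> = 6

Expand the product: p(x)·q(x) = -3*x^3 + 9*x^2 - 3*x.
∫_{-1}^{1} of each monomial x^k gives [2/(k+1) if k even, 0 if k odd]. Integrating term-by-term (or equivalently evaluating the antiderivative F(x) = -3*x^4/4 + 3*x^3 - 3*x^2/2 at the endpoints):
  F(1) − F(−1) = 3/4 − (-21/4) = 6.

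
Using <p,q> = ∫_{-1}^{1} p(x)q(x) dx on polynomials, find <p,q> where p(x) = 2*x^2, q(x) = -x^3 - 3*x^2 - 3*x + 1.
<p,q> = -16/15

Expand the product: p(x)·q(x) = -2*x^5 - 6*x^4 - 6*x^3 + 2*x^2.
∫_{-1}^{1} of each monomial x^k gives [2/(k+1) if k even, 0 if k odd]. Integrating term-by-term (or equivalently evaluating the antiderivative F(x) = -x^6/3 - 6*x^5/5 - 3*x^4/2 + 2*x^3/3 at the endpoints):
  F(1) − F(−1) = -71/30 − (-13/10) = -16/15.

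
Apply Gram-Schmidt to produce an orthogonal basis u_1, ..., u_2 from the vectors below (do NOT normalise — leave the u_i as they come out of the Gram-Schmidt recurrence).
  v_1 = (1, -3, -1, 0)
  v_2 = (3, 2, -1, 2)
Orthogonal basis:
  u_1 = (1, -3, -1, 0)
  u_2 = (35/11, 16/11, -13/11, 2)

Apply the Gram-Schmidt recurrence
  u_1 = v_1
  u_i = v_i − Σ_{j<i} ((v_i · u_j) / (u_j · u_j)) · u_j.

Step by step this gives:
  u_1 = (1, -3, -1, 0)
  u_2 = (35/11, 16/11, -13/11, 2)

Orthogonality check:
  u_2 · u_1 = 0 (should be 0)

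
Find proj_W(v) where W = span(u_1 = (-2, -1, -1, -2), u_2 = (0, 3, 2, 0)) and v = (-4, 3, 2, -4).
proj_W(v) = (-416/105, 347/105, 54/35, -416/105)

Set up U = [u_1 | ... | u_2] ∈ R^(4×2). The projector onto W = col(U) is P = U (U^T U)^(-1) U^T.
Compute U^T U =
  [10, -5]
  [-5, 13],
and U^T v = (11, 13).
Solve U^T U · c = U^T v for the coefficients: c = (208/105, 37/21). The projection is proj_W(v) = U c.
Check: (v - proj_W(v)) · u_1 = 0  (should be 0).
Check: (v - proj_W(v)) · u_2 = 0  (should be 0).
Result: proj_W(v) = (-416/105, 347/105, 54/35, -416/105).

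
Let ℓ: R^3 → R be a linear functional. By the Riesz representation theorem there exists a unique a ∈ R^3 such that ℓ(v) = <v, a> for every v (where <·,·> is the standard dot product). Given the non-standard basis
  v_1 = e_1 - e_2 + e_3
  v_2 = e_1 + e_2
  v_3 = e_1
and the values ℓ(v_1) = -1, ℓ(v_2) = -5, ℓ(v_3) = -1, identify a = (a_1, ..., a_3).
a = (-1, -4, -4)

Write a = (a_1, ..., a_3) in the standard basis. For each basis vector v_i, ℓ(v_i) = <v_i, a> is a linear equation in the a_j's. Collect the n equations into a matrix system V a = ℓ, where row i of V is v_i (expressed in the standard basis). Since V is invertible (lower-triangular with 1s on the diagonal, up to permutation), solve by back-substitution:
  V =
[[1, -1, 1],
 [1, 1, 0],
 [1, 0, 0]]
  V a = (-1, -5, -1)
Solving gives a = (-1, -4, -4).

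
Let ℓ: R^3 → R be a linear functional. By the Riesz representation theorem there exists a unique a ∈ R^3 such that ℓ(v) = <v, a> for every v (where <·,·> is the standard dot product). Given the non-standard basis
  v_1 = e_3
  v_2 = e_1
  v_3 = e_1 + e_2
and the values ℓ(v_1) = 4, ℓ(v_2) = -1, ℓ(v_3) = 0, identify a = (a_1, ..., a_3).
a = (-1, 1, 4)

Write a = (a_1, ..., a_3) in the standard basis. For each basis vector v_i, ℓ(v_i) = <v_i, a> is a linear equation in the a_j's. Collect the n equations into a matrix system V a = ℓ, where row i of V is v_i (expressed in the standard basis). Since V is invertible (lower-triangular with 1s on the diagonal, up to permutation), solve by back-substitution:
  V =
[[0, 0, 1],
 [1, 0, 0],
 [1, 1, 0]]
  V a = (4, -1, 0)
Solving gives a = (-1, 1, 4).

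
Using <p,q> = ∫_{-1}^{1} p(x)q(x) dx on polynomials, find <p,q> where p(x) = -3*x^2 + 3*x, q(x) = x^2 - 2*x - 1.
<p,q> = -16/5

Expand the product: p(x)·q(x) = -3*x^4 + 9*x^3 - 3*x^2 - 3*x.
∫_{-1}^{1} of each monomial x^k gives [2/(k+1) if k even, 0 if k odd]. Integrating term-by-term (or equivalently evaluating the antiderivative F(x) = -3*x^5/5 + 9*x^4/4 - x^3 - 3*x^2/2 at the endpoints):
  F(1) − F(−1) = -17/20 − (47/20) = -16/5.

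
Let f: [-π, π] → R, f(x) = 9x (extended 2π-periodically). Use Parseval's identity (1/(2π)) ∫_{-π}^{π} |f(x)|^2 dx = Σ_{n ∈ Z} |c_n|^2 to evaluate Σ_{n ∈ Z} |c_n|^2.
Σ |c_n|^2 = 27π^2

Expand and integrate term by term over [-π, π]:
  ∫ (9x)^2 dx = 81·(2π^3/3); ∫ 2·9·(0)·x dx = 0 (odd integrand); ∫ 0^2 dx = 0·2π.
So (1/(2π)) ∫_{-π}^{π} (9x)^2 dx = 81π^2/3 + 0 = 27π^2.
Parseval ⇒ Σ |c_n|^2 = 27π^2.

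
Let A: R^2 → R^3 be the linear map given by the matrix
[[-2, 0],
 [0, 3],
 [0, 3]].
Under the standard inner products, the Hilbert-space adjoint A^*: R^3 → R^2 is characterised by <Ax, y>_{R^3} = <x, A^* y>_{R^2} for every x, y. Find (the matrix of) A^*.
A^* = A^T =
[[-2, 0, 0],
 [0, 3, 3]]

For real matrices with standard dot products, the defining identity <Ax, y> = <x, A^* y> gives (Ax)^T y = x^T (A^*) y, i.e. x^T A^T y = x^T (A^*) y. Since this holds for all x, y, we must have A^* = A^T. Therefore
A^* =
[[-2, 0, 0],
 [0, 3, 3]].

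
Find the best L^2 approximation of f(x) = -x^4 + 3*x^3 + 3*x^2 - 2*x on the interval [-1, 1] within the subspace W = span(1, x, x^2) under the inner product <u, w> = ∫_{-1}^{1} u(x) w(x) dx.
g(x) = 15*x^2/7 - x/5 + 3/35

The best approximation g ∈ W is the orthogonal projection of f onto W. Writing g = a_0 + a_1 x + a_2 x^2, the coefficients solve the normal equations G · a = b where
  G_{ij} = <φ_i, φ_j> and b_i = <f, φ_i>, with φ_0 = 1, φ_1 = x, φ_2 = x^2.
G =
  [2, 0, 2/3]
  [0, 2/3, 0]
  [2/3, 0, 2/5],
b = (8/5, -2/15, 32/35).
Solving gives a_0 = 3/35, a_1 = -1/5, a_2 = 15/7, so
  g(x) = 15*x^2/7 - x/5 + 3/35.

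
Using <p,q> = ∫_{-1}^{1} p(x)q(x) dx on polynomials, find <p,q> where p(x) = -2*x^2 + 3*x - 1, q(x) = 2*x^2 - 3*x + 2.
<p,q> = -78/5

Expand the product: p(x)·q(x) = -4*x^4 + 12*x^3 - 15*x^2 + 9*x - 2.
∫_{-1}^{1} of each monomial x^k gives [2/(k+1) if k even, 0 if k odd]. Integrating term-by-term (or equivalently evaluating the antiderivative F(x) = -4*x^5/5 + 3*x^4 - 5*x^3 + 9*x^2/2 - 2*x at the endpoints):
  F(1) − F(−1) = -3/10 − (153/10) = -78/5.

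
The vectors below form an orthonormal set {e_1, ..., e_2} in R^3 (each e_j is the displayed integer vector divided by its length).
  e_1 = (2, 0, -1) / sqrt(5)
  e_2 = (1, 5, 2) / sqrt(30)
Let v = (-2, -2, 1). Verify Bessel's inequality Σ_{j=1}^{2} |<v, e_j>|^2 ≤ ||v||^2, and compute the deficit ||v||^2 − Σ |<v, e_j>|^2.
Σ |<v, e_j>|^2 = 25/3; ||v||^2 = 9; deficit = 2/3

Write each e_j = u_j / sqrt(<u_j, u_j>) where u_j is the displayed integer vector. Then <v, e_j> = <v, u_j> / sqrt(<u_j, u_j>), so |<v, e_j>|^2 = <v, u_j>^2 / <u_j, u_j>.
Coefficients: <v, e_1> = -5/sqrt(5), <v, e_2> = -10/sqrt(30).
Square and sum: Σ |<v, e_j>|^2 = 25/3.
Compute ||v||^2 = v·v = 9.
Deficit = 9 − 25/3 = 2/3 ≥ 0, confirming Bessel's inequality. (The deficit equals ||v − Σ <v,e_j> e_j||^2, the squared distance from v to span{e_j}.)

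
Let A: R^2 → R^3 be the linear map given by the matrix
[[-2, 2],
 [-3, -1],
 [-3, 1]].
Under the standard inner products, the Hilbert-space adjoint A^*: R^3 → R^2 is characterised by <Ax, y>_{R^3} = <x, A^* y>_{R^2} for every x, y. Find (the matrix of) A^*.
A^* = A^T =
[[-2, -3, -3],
 [2, -1, 1]]

For real matrices with standard dot products, the defining identity <Ax, y> = <x, A^* y> gives (Ax)^T y = x^T (A^*) y, i.e. x^T A^T y = x^T (A^*) y. Since this holds for all x, y, we must have A^* = A^T. Therefore
A^* =
[[-2, -3, -3],
 [2, -1, 1]].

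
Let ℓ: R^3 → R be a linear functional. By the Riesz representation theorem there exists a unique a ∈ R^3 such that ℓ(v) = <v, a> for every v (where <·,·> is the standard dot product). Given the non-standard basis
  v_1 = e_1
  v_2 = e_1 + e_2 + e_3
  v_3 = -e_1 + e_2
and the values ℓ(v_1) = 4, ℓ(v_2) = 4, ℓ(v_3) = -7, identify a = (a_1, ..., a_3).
a = (4, -3, 3)

Write a = (a_1, ..., a_3) in the standard basis. For each basis vector v_i, ℓ(v_i) = <v_i, a> is a linear equation in the a_j's. Collect the n equations into a matrix system V a = ℓ, where row i of V is v_i (expressed in the standard basis). Since V is invertible (lower-triangular with 1s on the diagonal, up to permutation), solve by back-substitution:
  V =
[[1, 0, 0],
 [1, 1, 1],
 [-1, 1, 0]]
  V a = (4, 4, -7)
Solving gives a = (4, -3, 3).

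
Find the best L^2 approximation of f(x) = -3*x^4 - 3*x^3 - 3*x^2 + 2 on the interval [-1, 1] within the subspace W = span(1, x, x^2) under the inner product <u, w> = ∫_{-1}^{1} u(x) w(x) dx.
g(x) = -39*x^2/7 - 9*x/5 + 79/35

The best approximation g ∈ W is the orthogonal projection of f onto W. Writing g = a_0 + a_1 x + a_2 x^2, the coefficients solve the normal equations G · a = b where
  G_{ij} = <φ_i, φ_j> and b_i = <f, φ_i>, with φ_0 = 1, φ_1 = x, φ_2 = x^2.
G =
  [2, 0, 2/3]
  [0, 2/3, 0]
  [2/3, 0, 2/5],
b = (4/5, -6/5, -76/105).
Solving gives a_0 = 79/35, a_1 = -9/5, a_2 = -39/7, so
  g(x) = -39*x^2/7 - 9*x/5 + 79/35.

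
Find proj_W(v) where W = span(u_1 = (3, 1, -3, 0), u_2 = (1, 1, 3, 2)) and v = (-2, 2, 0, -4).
proj_W(v) = (-118/65, -68/65, -54/65, -86/65)

Set up U = [u_1 | ... | u_2] ∈ R^(4×2). The projector onto W = col(U) is P = U (U^T U)^(-1) U^T.
Compute U^T U =
  [19, -5]
  [-5, 15],
and U^T v = (-4, -8).
Solve U^T U · c = U^T v for the coefficients: c = (-5/13, -43/65). The projection is proj_W(v) = U c.
Check: (v - proj_W(v)) · u_1 = 0  (should be 0).
Check: (v - proj_W(v)) · u_2 = 0  (should be 0).
Result: proj_W(v) = (-118/65, -68/65, -54/65, -86/65).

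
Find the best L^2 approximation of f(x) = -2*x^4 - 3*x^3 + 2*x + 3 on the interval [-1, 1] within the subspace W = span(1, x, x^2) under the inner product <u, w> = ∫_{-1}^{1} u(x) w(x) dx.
g(x) = -12*x^2/7 + x/5 + 111/35

The best approximation g ∈ W is the orthogonal projection of f onto W. Writing g = a_0 + a_1 x + a_2 x^2, the coefficients solve the normal equations G · a = b where
  G_{ij} = <φ_i, φ_j> and b_i = <f, φ_i>, with φ_0 = 1, φ_1 = x, φ_2 = x^2.
G =
  [2, 0, 2/3]
  [0, 2/3, 0]
  [2/3, 0, 2/5],
b = (26/5, 2/15, 10/7).
Solving gives a_0 = 111/35, a_1 = 1/5, a_2 = -12/7, so
  g(x) = -12*x^2/7 + x/5 + 111/35.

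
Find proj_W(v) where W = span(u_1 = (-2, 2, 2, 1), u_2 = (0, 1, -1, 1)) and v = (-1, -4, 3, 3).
proj_W(v) = (-13/19, -29/38, 81/38, -21/19)

Set up U = [u_1 | ... | u_2] ∈ R^(4×2). The projector onto W = col(U) is P = U (U^T U)^(-1) U^T.
Compute U^T U =
  [13, 1]
  [1, 3],
and U^T v = (3, -4).
Solve U^T U · c = U^T v for the coefficients: c = (13/38, -55/38). The projection is proj_W(v) = U c.
Check: (v - proj_W(v)) · u_1 = 0  (should be 0).
Check: (v - proj_W(v)) · u_2 = 0  (should be 0).
Result: proj_W(v) = (-13/19, -29/38, 81/38, -21/19).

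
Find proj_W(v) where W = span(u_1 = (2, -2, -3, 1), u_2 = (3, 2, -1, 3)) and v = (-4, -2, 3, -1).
proj_W(v) = (-572/175, -138/175, 361/175, -499/175)

Set up U = [u_1 | ... | u_2] ∈ R^(4×2). The projector onto W = col(U) is P = U (U^T U)^(-1) U^T.
Compute U^T U =
  [18, 8]
  [8, 23],
and U^T v = (-14, -22).
Solve U^T U · c = U^T v for the coefficients: c = (-73/175, -142/175). The projection is proj_W(v) = U c.
Check: (v - proj_W(v)) · u_1 = 0  (should be 0).
Check: (v - proj_W(v)) · u_2 = 0  (should be 0).
Result: proj_W(v) = (-572/175, -138/175, 361/175, -499/175).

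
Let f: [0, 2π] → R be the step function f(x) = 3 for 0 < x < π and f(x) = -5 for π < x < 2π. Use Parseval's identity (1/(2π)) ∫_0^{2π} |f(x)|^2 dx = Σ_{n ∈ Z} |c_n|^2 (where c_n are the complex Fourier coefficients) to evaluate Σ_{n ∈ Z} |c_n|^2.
Σ |c_n|^2 = 17

Parseval equates the L^2 energy of f (normalised by 1/(2π)) with the ℓ^2 sum of its Fourier coefficients: (1/(2π)) ∫_0^{2π} |f|^2 = Σ |c_n|^2.
Compute the left side: (1/(2π)) [∫_0^π 3^2 dx + ∫_π^{2π} (-5)^2 dx] = (1/(2π)) · (9π + 25π) = (9 + 25)/2 = 17.
So Σ_{n ∈ Z} |c_n|^2 = 17.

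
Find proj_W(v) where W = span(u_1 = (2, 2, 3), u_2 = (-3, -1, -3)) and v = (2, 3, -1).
proj_W(v) = (11/34, 45/34, 21/17)

Set up U = [u_1 | ... | u_2] ∈ R^(3×2). The projector onto W = col(U) is P = U (U^T U)^(-1) U^T.
Compute U^T U =
  [17, -17]
  [-17, 19],
and U^T v = (7, -6).
Solve U^T U · c = U^T v for the coefficients: c = (31/34, 1/2). The projection is proj_W(v) = U c.
Check: (v - proj_W(v)) · u_1 = 0  (should be 0).
Check: (v - proj_W(v)) · u_2 = 0  (should be 0).
Result: proj_W(v) = (11/34, 45/34, 21/17).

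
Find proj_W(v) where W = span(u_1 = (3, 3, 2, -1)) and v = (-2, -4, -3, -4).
proj_W(v) = (-60/23, -60/23, -40/23, 20/23)

Set up U = [u_1 | ... | u_1] ∈ R^(4×1). The projector onto W = col(U) is P = U (U^T U)^(-1) U^T.
Compute U^T U =
  [23],
and U^T v = (-20).
Solve U^T U · c = U^T v for the coefficients: c = (-20/23). The projection is proj_W(v) = U c.
Check: (v - proj_W(v)) · u_1 = 0  (should be 0).
Result: proj_W(v) = (-60/23, -60/23, -40/23, 20/23).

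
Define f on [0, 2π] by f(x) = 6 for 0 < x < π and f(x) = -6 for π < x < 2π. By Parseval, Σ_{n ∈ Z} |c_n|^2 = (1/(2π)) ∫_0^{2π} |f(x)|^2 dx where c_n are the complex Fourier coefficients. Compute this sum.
Σ |c_n|^2 = 36

Parseval equates the L^2 energy of f (normalised by 1/(2π)) with the ℓ^2 sum of its Fourier coefficients: (1/(2π)) ∫_0^{2π} |f|^2 = Σ |c_n|^2.
Compute the left side: (1/(2π)) [∫_0^π 6^2 dx + ∫_π^{2π} (-6)^2 dx] = (1/(2π)) · (36π + 36π) = (36 + 36)/2 = 36.
So Σ_{n ∈ Z} |c_n|^2 = 36.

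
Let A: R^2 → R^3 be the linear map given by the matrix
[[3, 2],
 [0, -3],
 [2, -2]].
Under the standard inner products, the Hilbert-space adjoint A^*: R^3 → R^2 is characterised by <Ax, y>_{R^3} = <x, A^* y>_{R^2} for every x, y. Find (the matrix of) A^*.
A^* = A^T =
[[3, 0, 2],
 [2, -3, -2]]

For real matrices with standard dot products, the defining identity <Ax, y> = <x, A^* y> gives (Ax)^T y = x^T (A^*) y, i.e. x^T A^T y = x^T (A^*) y. Since this holds for all x, y, we must have A^* = A^T. Therefore
A^* =
[[3, 0, 2],
 [2, -3, -2]].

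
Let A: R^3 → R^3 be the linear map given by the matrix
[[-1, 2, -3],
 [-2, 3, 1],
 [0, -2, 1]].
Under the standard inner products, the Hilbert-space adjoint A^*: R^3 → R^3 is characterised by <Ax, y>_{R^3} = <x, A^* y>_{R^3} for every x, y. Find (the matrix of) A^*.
A^* = A^T =
[[-1, -2, 0],
 [2, 3, -2],
 [-3, 1, 1]]

For real matrices with standard dot products, the defining identity <Ax, y> = <x, A^* y> gives (Ax)^T y = x^T (A^*) y, i.e. x^T A^T y = x^T (A^*) y. Since this holds for all x, y, we must have A^* = A^T. Therefore
A^* =
[[-1, -2, 0],
 [2, 3, -2],
 [-3, 1, 1]].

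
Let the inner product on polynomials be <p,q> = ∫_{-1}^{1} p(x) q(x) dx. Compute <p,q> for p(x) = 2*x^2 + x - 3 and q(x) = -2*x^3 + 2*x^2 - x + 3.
<p,q> = -268/15

Expand the product: p(x)·q(x) = -4*x^5 + 2*x^4 + 6*x^3 - x^2 + 6*x - 9.
∫_{-1}^{1} of each monomial x^k gives [2/(k+1) if k even, 0 if k odd]. Integrating term-by-term (or equivalently evaluating the antiderivative F(x) = -2*x^6/3 + 2*x^5/5 + 3*x^4/2 - x^3/3 + 3*x^2 - 9*x at the endpoints):
  F(1) − F(−1) = -51/10 − (383/30) = -268/15.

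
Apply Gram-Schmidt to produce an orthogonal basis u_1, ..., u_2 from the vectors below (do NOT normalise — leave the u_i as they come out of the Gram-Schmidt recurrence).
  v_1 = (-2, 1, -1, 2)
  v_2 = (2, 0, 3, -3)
Orthogonal basis:
  u_1 = (-2, 1, -1, 2)
  u_2 = (-3/5, 13/10, 17/10, -2/5)

Apply the Gram-Schmidt recurrence
  u_1 = v_1
  u_i = v_i − Σ_{j<i} ((v_i · u_j) / (u_j · u_j)) · u_j.

Step by step this gives:
  u_1 = (-2, 1, -1, 2)
  u_2 = (-3/5, 13/10, 17/10, -2/5)

Orthogonality check:
  u_2 · u_1 = 0 (should be 0)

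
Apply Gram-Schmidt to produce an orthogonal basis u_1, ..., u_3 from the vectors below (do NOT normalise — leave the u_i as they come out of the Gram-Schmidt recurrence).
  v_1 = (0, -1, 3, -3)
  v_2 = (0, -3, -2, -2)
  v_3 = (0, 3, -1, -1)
Orthogonal basis:
  u_1 = (0, -1, 3, -3)
  u_2 = (0, -54/19, -47/19, -29/19)
  u_3 = (0, 324/157, -189/157, -297/157)

Apply the Gram-Schmidt recurrence
  u_1 = v_1
  u_i = v_i − Σ_{j<i} ((v_i · u_j) / (u_j · u_j)) · u_j.

Step by step this gives:
  u_1 = (0, -1, 3, -3)
  u_2 = (0, -54/19, -47/19, -29/19)
  u_3 = (0, 324/157, -189/157, -297/157)

Orthogonality check:
  u_2 · u_1 = 0 (should be 0)
  u_3 · u_1 = 0 (should be 0)
  u_3 · u_2 = 0 (should be 0)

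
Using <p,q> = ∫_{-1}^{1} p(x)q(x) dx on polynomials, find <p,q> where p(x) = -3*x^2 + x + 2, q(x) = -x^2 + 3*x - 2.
<p,q> = -32/15

Expand the product: p(x)·q(x) = 3*x^4 - 10*x^3 + 7*x^2 + 4*x - 4.
∫_{-1}^{1} of each monomial x^k gives [2/(k+1) if k even, 0 if k odd]. Integrating term-by-term (or equivalently evaluating the antiderivative F(x) = 3*x^5/5 - 5*x^4/2 + 7*x^3/3 + 2*x^2 - 4*x at the endpoints):
  F(1) − F(−1) = -47/30 − (17/30) = -32/15.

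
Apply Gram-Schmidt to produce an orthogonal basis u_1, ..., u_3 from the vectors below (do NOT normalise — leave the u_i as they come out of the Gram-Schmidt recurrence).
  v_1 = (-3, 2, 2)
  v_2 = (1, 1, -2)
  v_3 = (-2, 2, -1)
Orthogonal basis:
  u_1 = (-3, 2, 2)
  u_2 = (2/17, 27/17, -24/17)
  u_3 = (-54/77, -36/77, -45/77)

Apply the Gram-Schmidt recurrence
  u_1 = v_1
  u_i = v_i − Σ_{j<i} ((v_i · u_j) / (u_j · u_j)) · u_j.

Step by step this gives:
  u_1 = (-3, 2, 2)
  u_2 = (2/17, 27/17, -24/17)
  u_3 = (-54/77, -36/77, -45/77)

Orthogonality check:
  u_2 · u_1 = 0 (should be 0)
  u_3 · u_1 = 0 (should be 0)
  u_3 · u_2 = 0 (should be 0)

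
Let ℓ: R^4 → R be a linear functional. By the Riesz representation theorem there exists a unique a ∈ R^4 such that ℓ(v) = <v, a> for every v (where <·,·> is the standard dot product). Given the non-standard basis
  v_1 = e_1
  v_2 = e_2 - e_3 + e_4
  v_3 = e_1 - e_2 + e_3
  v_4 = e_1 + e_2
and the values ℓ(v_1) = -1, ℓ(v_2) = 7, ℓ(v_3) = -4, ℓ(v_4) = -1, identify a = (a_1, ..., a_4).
a = (-1, 0, -3, 4)

Write a = (a_1, ..., a_4) in the standard basis. For each basis vector v_i, ℓ(v_i) = <v_i, a> is a linear equation in the a_j's. Collect the n equations into a matrix system V a = ℓ, where row i of V is v_i (expressed in the standard basis). Since V is invertible (lower-triangular with 1s on the diagonal, up to permutation), solve by back-substitution:
  V =
[[1, 0, 0, 0],
 [0, 1, -1, 1],
 [1, -1, 1, 0],
 [1, 1, 0, 0]]
  V a = (-1, 7, -4, -1)
Solving gives a = (-1, 0, -3, 4).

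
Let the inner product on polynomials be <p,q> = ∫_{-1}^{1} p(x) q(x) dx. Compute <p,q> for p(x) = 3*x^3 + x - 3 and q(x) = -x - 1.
<p,q> = 62/15

Expand the product: p(x)·q(x) = -3*x^4 - 3*x^3 - x^2 + 2*x + 3.
∫_{-1}^{1} of each monomial x^k gives [2/(k+1) if k even, 0 if k odd]. Integrating term-by-term (or equivalently evaluating the antiderivative F(x) = -3*x^5/5 - 3*x^4/4 - x^3/3 + x^2 + 3*x at the endpoints):
  F(1) − F(−1) = 139/60 − (-109/60) = 62/15.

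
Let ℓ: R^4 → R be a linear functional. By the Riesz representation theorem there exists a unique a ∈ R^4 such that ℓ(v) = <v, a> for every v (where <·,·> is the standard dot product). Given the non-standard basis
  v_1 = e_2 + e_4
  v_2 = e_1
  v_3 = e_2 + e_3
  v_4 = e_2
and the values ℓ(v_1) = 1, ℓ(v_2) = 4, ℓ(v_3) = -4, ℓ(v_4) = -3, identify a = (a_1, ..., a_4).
a = (4, -3, -1, 4)

Write a = (a_1, ..., a_4) in the standard basis. For each basis vector v_i, ℓ(v_i) = <v_i, a> is a linear equation in the a_j's. Collect the n equations into a matrix system V a = ℓ, where row i of V is v_i (expressed in the standard basis). Since V is invertible (lower-triangular with 1s on the diagonal, up to permutation), solve by back-substitution:
  V =
[[0, 1, 0, 1],
 [1, 0, 0, 0],
 [0, 1, 1, 0],
 [0, 1, 0, 0]]
  V a = (1, 4, -4, -3)
Solving gives a = (4, -3, -1, 4).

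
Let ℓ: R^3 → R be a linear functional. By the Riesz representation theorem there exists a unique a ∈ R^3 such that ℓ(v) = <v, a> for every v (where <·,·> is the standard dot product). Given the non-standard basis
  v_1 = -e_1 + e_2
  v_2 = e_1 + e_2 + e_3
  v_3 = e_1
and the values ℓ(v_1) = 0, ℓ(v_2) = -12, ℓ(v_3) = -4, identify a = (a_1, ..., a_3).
a = (-4, -4, -4)

Write a = (a_1, ..., a_3) in the standard basis. For each basis vector v_i, ℓ(v_i) = <v_i, a> is a linear equation in the a_j's. Collect the n equations into a matrix system V a = ℓ, where row i of V is v_i (expressed in the standard basis). Since V is invertible (lower-triangular with 1s on the diagonal, up to permutation), solve by back-substitution:
  V =
[[-1, 1, 0],
 [1, 1, 1],
 [1, 0, 0]]
  V a = (0, -12, -4)
Solving gives a = (-4, -4, -4).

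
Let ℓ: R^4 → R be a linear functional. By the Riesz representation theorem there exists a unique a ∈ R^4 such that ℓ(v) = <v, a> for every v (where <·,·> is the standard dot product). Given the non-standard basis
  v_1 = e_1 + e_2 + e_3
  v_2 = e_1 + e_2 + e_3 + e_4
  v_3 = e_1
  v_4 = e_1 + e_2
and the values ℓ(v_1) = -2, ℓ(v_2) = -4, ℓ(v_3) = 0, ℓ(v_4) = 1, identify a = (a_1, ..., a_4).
a = (0, 1, -3, -2)

Write a = (a_1, ..., a_4) in the standard basis. For each basis vector v_i, ℓ(v_i) = <v_i, a> is a linear equation in the a_j's. Collect the n equations into a matrix system V a = ℓ, where row i of V is v_i (expressed in the standard basis). Since V is invertible (lower-triangular with 1s on the diagonal, up to permutation), solve by back-substitution:
  V =
[[1, 1, 1, 0],
 [1, 1, 1, 1],
 [1, 0, 0, 0],
 [1, 1, 0, 0]]
  V a = (-2, -4, 0, 1)
Solving gives a = (0, 1, -3, -2).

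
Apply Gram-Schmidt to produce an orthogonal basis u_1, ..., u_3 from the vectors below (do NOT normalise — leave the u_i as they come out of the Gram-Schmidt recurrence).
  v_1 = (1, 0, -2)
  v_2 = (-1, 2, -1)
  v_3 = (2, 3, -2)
Orthogonal basis:
  u_1 = (1, 0, -2)
  u_2 = (-6/5, 2, -3/5)
  u_3 = (52/29, 39/29, 26/29)

Apply the Gram-Schmidt recurrence
  u_1 = v_1
  u_i = v_i − Σ_{j<i} ((v_i · u_j) / (u_j · u_j)) · u_j.

Step by step this gives:
  u_1 = (1, 0, -2)
  u_2 = (-6/5, 2, -3/5)
  u_3 = (52/29, 39/29, 26/29)

Orthogonality check:
  u_2 · u_1 = 0 (should be 0)
  u_3 · u_1 = 0 (should be 0)
  u_3 · u_2 = 0 (should be 0)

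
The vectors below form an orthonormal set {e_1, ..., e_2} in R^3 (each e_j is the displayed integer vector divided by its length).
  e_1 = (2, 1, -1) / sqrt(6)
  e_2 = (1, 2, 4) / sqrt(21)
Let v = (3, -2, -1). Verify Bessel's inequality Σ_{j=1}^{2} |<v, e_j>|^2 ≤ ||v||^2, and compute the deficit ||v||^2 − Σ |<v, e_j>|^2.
Σ |<v, e_j>|^2 = 75/14; ||v||^2 = 14; deficit = 121/14

Write each e_j = u_j / sqrt(<u_j, u_j>) where u_j is the displayed integer vector. Then <v, e_j> = <v, u_j> / sqrt(<u_j, u_j>), so |<v, e_j>|^2 = <v, u_j>^2 / <u_j, u_j>.
Coefficients: <v, e_1> = 5/sqrt(6), <v, e_2> = -5/sqrt(21).
Square and sum: Σ |<v, e_j>|^2 = 75/14.
Compute ||v||^2 = v·v = 14.
Deficit = 14 − 75/14 = 121/14 ≥ 0, confirming Bessel's inequality. (The deficit equals ||v − Σ <v,e_j> e_j||^2, the squared distance from v to span{e_j}.)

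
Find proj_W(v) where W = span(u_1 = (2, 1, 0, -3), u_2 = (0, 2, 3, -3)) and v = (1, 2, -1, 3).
proj_W(v) = (-4/17, -8/11, -171/187, 237/187)

Set up U = [u_1 | ... | u_2] ∈ R^(4×2). The projector onto W = col(U) is P = U (U^T U)^(-1) U^T.
Compute U^T U =
  [14, 11]
  [11, 22],
and U^T v = (-5, -8).
Solve U^T U · c = U^T v for the coefficients: c = (-2/17, -57/187). The projection is proj_W(v) = U c.
Check: (v - proj_W(v)) · u_1 = 0  (should be 0).
Check: (v - proj_W(v)) · u_2 = 0  (should be 0).
Result: proj_W(v) = (-4/17, -8/11, -171/187, 237/187).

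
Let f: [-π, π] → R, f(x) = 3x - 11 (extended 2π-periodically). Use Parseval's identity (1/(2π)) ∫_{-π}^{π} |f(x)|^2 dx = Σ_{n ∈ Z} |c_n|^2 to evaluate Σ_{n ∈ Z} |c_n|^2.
Σ |c_n|^2 = 3π^2 + 121

Expand and integrate term by term over [-π, π]:
  ∫ (3x)^2 dx = 9·(2π^3/3); ∫ 2·3·(-11)·x dx = 0 (odd integrand); ∫ (-11)^2 dx = 121·2π.
So (1/(2π)) ∫_{-π}^{π} (3x - 11)^2 dx = 9π^2/3 + 121 = 3π^2 + 121.
Parseval ⇒ Σ |c_n|^2 = 3π^2 + 121.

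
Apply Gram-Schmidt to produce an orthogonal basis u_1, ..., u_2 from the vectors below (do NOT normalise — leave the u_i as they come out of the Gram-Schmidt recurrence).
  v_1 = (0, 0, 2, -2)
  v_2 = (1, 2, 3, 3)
Orthogonal basis:
  u_1 = (0, 0, 2, -2)
  u_2 = (1, 2, 3, 3)

Apply the Gram-Schmidt recurrence
  u_1 = v_1
  u_i = v_i − Σ_{j<i} ((v_i · u_j) / (u_j · u_j)) · u_j.

Step by step this gives:
  u_1 = (0, 0, 2, -2)
  u_2 = (1, 2, 3, 3)

Orthogonality check:
  u_2 · u_1 = 0 (should be 0)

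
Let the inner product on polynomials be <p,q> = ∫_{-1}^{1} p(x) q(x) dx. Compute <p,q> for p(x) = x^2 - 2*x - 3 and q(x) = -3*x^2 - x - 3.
<p,q> = 332/15

Expand the product: p(x)·q(x) = -3*x^4 + 5*x^3 + 8*x^2 + 9*x + 9.
∫_{-1}^{1} of each monomial x^k gives [2/(k+1) if k even, 0 if k odd]. Integrating term-by-term (or equivalently evaluating the antiderivative F(x) = -3*x^5/5 + 5*x^4/4 + 8*x^3/3 + 9*x^2/2 + 9*x at the endpoints):
  F(1) − F(−1) = 1009/60 − (-319/60) = 332/15.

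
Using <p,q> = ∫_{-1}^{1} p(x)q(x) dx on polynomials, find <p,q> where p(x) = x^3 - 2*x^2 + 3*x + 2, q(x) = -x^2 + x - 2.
<p,q> = -52/15

Expand the product: p(x)·q(x) = -x^5 + 3*x^4 - 7*x^3 + 5*x^2 - 4*x - 4.
∫_{-1}^{1} of each monomial x^k gives [2/(k+1) if k even, 0 if k odd]. Integrating term-by-term (or equivalently evaluating the antiderivative F(x) = -x^6/6 + 3*x^5/5 - 7*x^4/4 + 5*x^3/3 - 2*x^2 - 4*x at the endpoints):
  F(1) − F(−1) = -113/20 − (-131/60) = -52/15.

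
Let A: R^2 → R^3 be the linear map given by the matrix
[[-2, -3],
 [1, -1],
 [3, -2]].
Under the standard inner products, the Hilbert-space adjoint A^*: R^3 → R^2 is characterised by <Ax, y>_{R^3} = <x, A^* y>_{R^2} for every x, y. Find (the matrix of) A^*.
A^* = A^T =
[[-2, 1, 3],
 [-3, -1, -2]]

For real matrices with standard dot products, the defining identity <Ax, y> = <x, A^* y> gives (Ax)^T y = x^T (A^*) y, i.e. x^T A^T y = x^T (A^*) y. Since this holds for all x, y, we must have A^* = A^T. Therefore
A^* =
[[-2, 1, 3],
 [-3, -1, -2]].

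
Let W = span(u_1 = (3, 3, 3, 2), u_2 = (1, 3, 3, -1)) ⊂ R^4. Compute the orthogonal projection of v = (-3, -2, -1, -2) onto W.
proj_W(v) = (-642/259, -426/259, -426/259, -608/259)

Set up U = [u_1 | ... | u_2] ∈ R^(4×2). The projector onto W = col(U) is P = U (U^T U)^(-1) U^T.
Compute U^T U =
  [31, 19]
  [19, 20],
and U^T v = (-22, -10).
Solve U^T U · c = U^T v for the coefficients: c = (-250/259, 108/259). The projection is proj_W(v) = U c.
Check: (v - proj_W(v)) · u_1 = 0  (should be 0).
Check: (v - proj_W(v)) · u_2 = 0  (should be 0).
Result: proj_W(v) = (-642/259, -426/259, -426/259, -608/259).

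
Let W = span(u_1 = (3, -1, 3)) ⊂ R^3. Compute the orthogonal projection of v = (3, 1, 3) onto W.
proj_W(v) = (51/19, -17/19, 51/19)

Set up U = [u_1 | ... | u_1] ∈ R^(3×1). The projector onto W = col(U) is P = U (U^T U)^(-1) U^T.
Compute U^T U =
  [19],
and U^T v = (17).
Solve U^T U · c = U^T v for the coefficients: c = (17/19). The projection is proj_W(v) = U c.
Check: (v - proj_W(v)) · u_1 = 0  (should be 0).
Result: proj_W(v) = (51/19, -17/19, 51/19).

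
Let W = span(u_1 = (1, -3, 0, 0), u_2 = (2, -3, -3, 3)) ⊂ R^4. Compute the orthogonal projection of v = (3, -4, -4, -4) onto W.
proj_W(v) = (11/7, -94/21, -5/21, 5/21)

Set up U = [u_1 | ... | u_2] ∈ R^(4×2). The projector onto W = col(U) is P = U (U^T U)^(-1) U^T.
Compute U^T U =
  [10, 11]
  [11, 31],
and U^T v = (15, 18).
Solve U^T U · c = U^T v for the coefficients: c = (89/63, 5/63). The projection is proj_W(v) = U c.
Check: (v - proj_W(v)) · u_1 = 0  (should be 0).
Check: (v - proj_W(v)) · u_2 = 0  (should be 0).
Result: proj_W(v) = (11/7, -94/21, -5/21, 5/21).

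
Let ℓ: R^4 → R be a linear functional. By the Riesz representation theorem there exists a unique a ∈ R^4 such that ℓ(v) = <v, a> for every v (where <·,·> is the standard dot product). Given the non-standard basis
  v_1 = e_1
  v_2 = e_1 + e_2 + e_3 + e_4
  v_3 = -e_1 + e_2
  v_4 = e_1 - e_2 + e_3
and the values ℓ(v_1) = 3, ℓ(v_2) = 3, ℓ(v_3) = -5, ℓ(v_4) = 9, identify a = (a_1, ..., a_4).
a = (3, -2, 4, -2)

Write a = (a_1, ..., a_4) in the standard basis. For each basis vector v_i, ℓ(v_i) = <v_i, a> is a linear equation in the a_j's. Collect the n equations into a matrix system V a = ℓ, where row i of V is v_i (expressed in the standard basis). Since V is invertible (lower-triangular with 1s on the diagonal, up to permutation), solve by back-substitution:
  V =
[[1, 0, 0, 0],
 [1, 1, 1, 1],
 [-1, 1, 0, 0],
 [1, -1, 1, 0]]
  V a = (3, 3, -5, 9)
Solving gives a = (3, -2, 4, -2).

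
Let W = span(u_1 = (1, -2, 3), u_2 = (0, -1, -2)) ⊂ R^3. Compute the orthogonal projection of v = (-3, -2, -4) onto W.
proj_W(v) = (-5/18, -11/9, -79/18)

Set up U = [u_1 | ... | u_2] ∈ R^(3×2). The projector onto W = col(U) is P = U (U^T U)^(-1) U^T.
Compute U^T U =
  [14, -4]
  [-4, 5],
and U^T v = (-11, 10).
Solve U^T U · c = U^T v for the coefficients: c = (-5/18, 16/9). The projection is proj_W(v) = U c.
Check: (v - proj_W(v)) · u_1 = 0  (should be 0).
Check: (v - proj_W(v)) · u_2 = 0  (should be 0).
Result: proj_W(v) = (-5/18, -11/9, -79/18).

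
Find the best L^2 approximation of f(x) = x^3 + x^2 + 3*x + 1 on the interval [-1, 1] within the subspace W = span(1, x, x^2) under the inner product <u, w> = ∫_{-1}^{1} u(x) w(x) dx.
g(x) = x^2 + 18*x/5 + 1

The best approximation g ∈ W is the orthogonal projection of f onto W. Writing g = a_0 + a_1 x + a_2 x^2, the coefficients solve the normal equations G · a = b where
  G_{ij} = <φ_i, φ_j> and b_i = <f, φ_i>, with φ_0 = 1, φ_1 = x, φ_2 = x^2.
G =
  [2, 0, 2/3]
  [0, 2/3, 0]
  [2/3, 0, 2/5],
b = (8/3, 12/5, 16/15).
Solving gives a_0 = 1, a_1 = 18/5, a_2 = 1, so
  g(x) = x^2 + 18*x/5 + 1.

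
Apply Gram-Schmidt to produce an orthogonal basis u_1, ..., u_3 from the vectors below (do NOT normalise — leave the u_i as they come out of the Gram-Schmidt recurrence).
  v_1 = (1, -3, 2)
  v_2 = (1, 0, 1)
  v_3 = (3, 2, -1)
Orthogonal basis:
  u_1 = (1, -3, 2)
  u_2 = (11/14, 9/14, 4/7)
  u_3 = (30/19, -10/19, -30/19)

Apply the Gram-Schmidt recurrence
  u_1 = v_1
  u_i = v_i − Σ_{j<i} ((v_i · u_j) / (u_j · u_j)) · u_j.

Step by step this gives:
  u_1 = (1, -3, 2)
  u_2 = (11/14, 9/14, 4/7)
  u_3 = (30/19, -10/19, -30/19)

Orthogonality check:
  u_2 · u_1 = 0 (should be 0)
  u_3 · u_1 = 0 (should be 0)
  u_3 · u_2 = 0 (should be 0)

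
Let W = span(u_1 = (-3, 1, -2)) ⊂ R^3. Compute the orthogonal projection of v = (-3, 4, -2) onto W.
proj_W(v) = (-51/14, 17/14, -17/7)

Set up U = [u_1 | ... | u_1] ∈ R^(3×1). The projector onto W = col(U) is P = U (U^T U)^(-1) U^T.
Compute U^T U =
  [14],
and U^T v = (17).
Solve U^T U · c = U^T v for the coefficients: c = (17/14). The projection is proj_W(v) = U c.
Check: (v - proj_W(v)) · u_1 = 0  (should be 0).
Result: proj_W(v) = (-51/14, 17/14, -17/7).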